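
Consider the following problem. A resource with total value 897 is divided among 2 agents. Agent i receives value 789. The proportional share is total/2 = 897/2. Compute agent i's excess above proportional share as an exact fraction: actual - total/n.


Step 1: Proportional share = 897/2
Step 2: Agent's actual allocation = 789
Step 3: Excess = 789 - 897/2 = 681/2

681/2


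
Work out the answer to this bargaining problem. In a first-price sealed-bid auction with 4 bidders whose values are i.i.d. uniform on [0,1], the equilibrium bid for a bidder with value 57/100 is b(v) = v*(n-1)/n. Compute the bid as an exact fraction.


Step 1: The symmetric BNE bidding function is b(v) = v * (n-1) / n
Step 2: Substitute v = 57/100 and n = 4
Step 3: b = 57/100 * 3/4
Step 4: b = 171/400

171/400


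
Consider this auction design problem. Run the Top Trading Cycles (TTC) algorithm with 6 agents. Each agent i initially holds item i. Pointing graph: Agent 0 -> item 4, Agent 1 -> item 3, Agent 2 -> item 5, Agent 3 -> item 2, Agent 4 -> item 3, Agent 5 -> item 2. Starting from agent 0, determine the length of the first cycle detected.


Step 1: Trace the pointer graph from agent 0: 0 -> 4 -> 3 -> 2 -> 5 -> 2
Step 2: A cycle is detected when we revisit agent 2
Step 3: The cycle is: 2 -> 5 -> 2
Step 4: Cycle length = 2

2


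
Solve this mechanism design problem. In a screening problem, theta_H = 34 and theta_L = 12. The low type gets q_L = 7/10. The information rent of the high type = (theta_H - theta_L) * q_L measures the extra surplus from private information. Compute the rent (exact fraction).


Step 1: theta_H - theta_L = 34 - 12 = 22
Step 2: Information rent = (theta_H - theta_L) * q_L
Step 3: = 22 * 7/10
Step 4: = 77/5

77/5


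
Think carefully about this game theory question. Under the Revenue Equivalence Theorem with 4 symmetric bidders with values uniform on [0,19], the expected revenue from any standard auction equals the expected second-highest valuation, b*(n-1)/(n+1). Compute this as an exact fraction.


Step 1: By Revenue Equivalence, expected revenue = b*(n-1)/(n+1)
Step 2: Substituting n = 4, b = 19
Step 3: Revenue = 19*(4-1)/(4+1) = 19*3/5
Step 4: Revenue = 57/5

57/5


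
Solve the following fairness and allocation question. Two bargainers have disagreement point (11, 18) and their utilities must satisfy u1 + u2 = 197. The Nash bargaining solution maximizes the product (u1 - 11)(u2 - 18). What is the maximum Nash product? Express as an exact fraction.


Step 1: The Nash solution splits surplus symmetrically above the disagreement point
Step 2: u1 = (total + d1 - d2)/2 = (197 + 11 - 18)/2 = 95
Step 3: u2 = (total - d1 + d2)/2 = (197 - 11 + 18)/2 = 102
Step 4: Nash product = (95 - 11) * (102 - 18)
Step 5: = 84 * 84 = 7056

7056


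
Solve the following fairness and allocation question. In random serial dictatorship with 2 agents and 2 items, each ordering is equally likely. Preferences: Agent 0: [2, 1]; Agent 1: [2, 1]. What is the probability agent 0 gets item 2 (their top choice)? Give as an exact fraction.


Step 1: Agent 0 wants item 2
Step 2: There are 2 possible orderings of agents
Step 3: In 1 orderings, agent 0 gets item 2
Step 4: Probability = 1/2

1/2


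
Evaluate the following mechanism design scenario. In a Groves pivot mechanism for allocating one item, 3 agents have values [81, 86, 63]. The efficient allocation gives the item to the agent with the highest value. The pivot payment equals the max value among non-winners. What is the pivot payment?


Step 1: The efficient winner is agent 1 with value 86
Step 2: Other agents' values: [81, 63]
Step 3: Pivot payment = max(others) = 81
Step 4: The winner pays 81

81


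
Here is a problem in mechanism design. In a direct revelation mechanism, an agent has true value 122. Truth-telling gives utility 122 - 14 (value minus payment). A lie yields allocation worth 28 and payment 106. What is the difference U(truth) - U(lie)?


Step 1: U(truth) = value - payment = 122 - 14 = 108
Step 2: U(lie) = allocation - payment = 28 - 106 = -78
Step 3: IC gap = 108 - (-78) = 186

186


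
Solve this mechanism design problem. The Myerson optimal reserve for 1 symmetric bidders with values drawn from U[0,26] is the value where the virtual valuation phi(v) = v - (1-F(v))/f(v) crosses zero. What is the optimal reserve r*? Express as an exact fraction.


Step 1: For U[0,26], F(v) = v/26 and f(v) = 1/26
Step 2: phi(v) = v - (1 - v/26)/(1/26) = v - (26 - v) = 2v - 26
Step 3: Set phi(r*) = 0: 2r* - 26 = 0
Step 4: r* = 26/2 = 13 (the number of bidders n = 1 does not enter)

13


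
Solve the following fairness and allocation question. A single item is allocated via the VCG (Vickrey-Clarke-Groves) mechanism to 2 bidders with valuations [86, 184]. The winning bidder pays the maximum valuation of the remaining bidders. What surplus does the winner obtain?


Step 1: The winner is the agent with the highest value: agent 1 with value 184
Step 2: Values of other agents: [86]
Step 3: VCG payment = max of others' values = 86
Step 4: Surplus = 184 - 86 = 98

98


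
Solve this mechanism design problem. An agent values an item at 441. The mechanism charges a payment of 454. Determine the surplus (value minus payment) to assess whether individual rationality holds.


Step 1: Surplus = value - payment = 441 - 454 = -13
Step 2: IR is violated (surplus < 0)

-13


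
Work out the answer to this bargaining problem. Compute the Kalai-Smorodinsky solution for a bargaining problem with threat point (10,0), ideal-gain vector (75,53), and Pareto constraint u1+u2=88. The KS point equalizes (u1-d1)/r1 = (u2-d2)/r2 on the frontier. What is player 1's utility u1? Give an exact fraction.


Step 1: At the KS point, (u1-d1)/r1 = (u2-d2)/r2 = t and u1+u2 = 88
Step 2: u1 = d1 + r1*t and u2 = d2 + r2*t, so (d1 + r1*t) + (d2 + r2*t) = 88
Step 3: t = (88 - 10 - 0)/(75 + 53) = 78/128 = 39/64
Step 4: u1 = d1 + r1*t = 10 + 75 * 39/64 = 3565/64
Step 5: (Check: u2 = d2 + r2*t = 2067/64; u1+u2 = 3565/64 + 2067/64 = 88, on the frontier.)

3565/64


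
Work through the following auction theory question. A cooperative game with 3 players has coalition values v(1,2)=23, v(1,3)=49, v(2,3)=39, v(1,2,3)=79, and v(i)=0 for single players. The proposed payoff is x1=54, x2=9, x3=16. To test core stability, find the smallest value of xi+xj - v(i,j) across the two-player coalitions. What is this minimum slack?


Step 1: Slack for coalition (1,2): x1+x2 - v12 = 63 - 23 = 40
Step 2: Slack for coalition (1,3): x1+x3 - v13 = 70 - 49 = 21
Step 3: Slack for coalition (2,3): x2+x3 - v23 = 25 - 39 = -14
Step 4: Minimum slack = min(40, 21, -14) = -14, attained by (2,3); coalition (2,3) can block (slack < 0), so the allocation is not in the core

-14


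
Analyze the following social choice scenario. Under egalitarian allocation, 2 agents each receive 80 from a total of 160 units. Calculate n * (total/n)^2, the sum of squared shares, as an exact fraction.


Step 1: Each agent's share = 160/2 = 80
Step 2: Square of each share = (80)^2 = 6400
Step 3: Sum of squares = 2 * 6400 = 12800

12800


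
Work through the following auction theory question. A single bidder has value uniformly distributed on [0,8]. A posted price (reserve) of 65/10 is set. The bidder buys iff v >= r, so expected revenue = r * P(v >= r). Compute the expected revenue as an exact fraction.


Step 1: Posted price r = 13/2, value support [0,8]
Step 2: P(v >= r) = (8 - 13/2)/8 = 3/16
Step 3: Expected revenue = r * P(v >= r) = 13/2 * 3/16
Step 4: Revenue = 39/32

39/32


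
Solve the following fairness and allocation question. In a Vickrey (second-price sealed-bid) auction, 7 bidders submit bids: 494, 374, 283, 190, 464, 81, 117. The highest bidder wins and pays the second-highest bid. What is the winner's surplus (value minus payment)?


Step 1: Sort bids in descending order: 494, 464, 374, 283, 190, 117, 81
Step 2: The winning bid is the highest: 494
Step 3: The payment equals the second-highest bid: 464
Step 4: Surplus = winner's bid - payment = 494 - 464 = 30

30


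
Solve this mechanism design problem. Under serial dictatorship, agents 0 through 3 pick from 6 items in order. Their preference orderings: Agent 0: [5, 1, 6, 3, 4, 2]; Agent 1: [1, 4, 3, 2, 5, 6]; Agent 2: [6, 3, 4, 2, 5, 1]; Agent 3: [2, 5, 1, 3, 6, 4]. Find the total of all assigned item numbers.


Step 1: Agent 0 picks item 5
Step 2: Agent 1 picks item 1
Step 3: Agent 2 picks item 6
Step 4: Agent 3 picks item 2
Step 5: Sum = 5 + 1 + 6 + 2 = 14

14


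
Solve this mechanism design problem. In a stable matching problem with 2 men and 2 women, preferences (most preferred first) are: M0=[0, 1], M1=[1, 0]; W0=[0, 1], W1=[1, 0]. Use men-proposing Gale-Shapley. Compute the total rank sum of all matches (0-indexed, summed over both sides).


Step 1: Run Gale-Shapley (men propose, women hold best offer):
  M0 proposes to W0; she accepts
  M1 proposes to W1; she accepts
Step 2: Final matching: W0-M0, W1-M1
Step 3: 0-indexed ranks (man's rank of his match, then woman's): 0 + 0 + 0 + 0
Step 4: Total rank sum = 0

0


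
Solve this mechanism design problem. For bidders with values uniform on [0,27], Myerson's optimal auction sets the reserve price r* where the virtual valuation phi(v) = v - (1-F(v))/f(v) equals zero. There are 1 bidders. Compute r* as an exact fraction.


Step 1: For U[0,27], F(v) = v/27 and f(v) = 1/27
Step 2: phi(v) = v - (1 - v/27)/(1/27) = v - (27 - v) = 2v - 27
Step 3: Set phi(r*) = 0: 2r* - 27 = 0
Step 4: r* = 27/2 (the number of bidders n = 1 does not enter)

27/2


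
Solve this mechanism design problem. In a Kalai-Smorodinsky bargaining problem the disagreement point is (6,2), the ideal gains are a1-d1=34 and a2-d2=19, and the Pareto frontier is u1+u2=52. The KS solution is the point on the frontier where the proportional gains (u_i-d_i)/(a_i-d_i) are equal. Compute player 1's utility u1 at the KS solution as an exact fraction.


Step 1: At the KS point, (u1-d1)/r1 = (u2-d2)/r2 = t and u1+u2 = 52
Step 2: u1 = d1 + r1*t and u2 = d2 + r2*t, so (d1 + r1*t) + (d2 + r2*t) = 52
Step 3: t = (52 - 6 - 2)/(34 + 19) = 44/53
Step 4: u1 = d1 + r1*t = 6 + 34 * 44/53 = 1814/53
Step 5: (Check: u2 = d2 + r2*t = 942/53; u1+u2 = 1814/53 + 942/53 = 52, on the frontier.)

1814/53


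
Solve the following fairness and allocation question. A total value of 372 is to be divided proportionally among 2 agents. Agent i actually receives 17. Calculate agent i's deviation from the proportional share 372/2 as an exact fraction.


Step 1: Proportional share = 372/2 = 186
Step 2: Agent's actual allocation = 17
Step 3: Excess = 17 - 186 = -169

-169


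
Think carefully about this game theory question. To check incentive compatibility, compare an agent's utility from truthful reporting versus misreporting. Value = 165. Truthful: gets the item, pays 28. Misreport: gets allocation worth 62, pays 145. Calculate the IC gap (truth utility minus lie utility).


Step 1: U(truth) = value - payment = 165 - 28 = 137
Step 2: U(lie) = allocation - payment = 62 - 145 = -83
Step 3: IC gap = 137 - (-83) = 220

220


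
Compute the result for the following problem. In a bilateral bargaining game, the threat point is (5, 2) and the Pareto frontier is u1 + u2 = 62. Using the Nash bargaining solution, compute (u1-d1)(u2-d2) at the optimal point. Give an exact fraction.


Step 1: The Nash solution splits surplus symmetrically above the disagreement point
Step 2: u1 = (total + d1 - d2)/2 = (62 + 5 - 2)/2 = 65/2
Step 3: u2 = (total - d1 + d2)/2 = (62 - 5 + 2)/2 = 59/2
Step 4: Nash product = (65/2 - 5) * (59/2 - 2)
Step 5: = 55/2 * 55/2 = 3025/4

3025/4


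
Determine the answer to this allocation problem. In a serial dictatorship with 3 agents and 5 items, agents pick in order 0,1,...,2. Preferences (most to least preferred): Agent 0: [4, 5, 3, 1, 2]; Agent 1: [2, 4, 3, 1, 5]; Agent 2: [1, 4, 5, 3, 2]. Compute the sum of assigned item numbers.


Step 1: Agent 0 picks item 4
Step 2: Agent 1 picks item 2
Step 3: Agent 2 picks item 1
Step 4: Sum = 4 + 2 + 1 = 7

7


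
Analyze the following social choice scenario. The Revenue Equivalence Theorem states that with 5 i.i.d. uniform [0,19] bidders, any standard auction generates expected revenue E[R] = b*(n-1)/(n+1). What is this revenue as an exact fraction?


Step 1: By Revenue Equivalence, expected revenue = b*(n-1)/(n+1)
Step 2: Substituting n = 5, b = 19
Step 3: Revenue = 19*(5-1)/(5+1) = 19*4/6
Step 4: Revenue = 76/6 = 38/3

38/3


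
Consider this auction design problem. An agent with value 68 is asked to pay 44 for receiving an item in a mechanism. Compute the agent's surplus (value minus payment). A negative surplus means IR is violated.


Step 1: Surplus = value - payment = 68 - 44 = 24
Step 2: IR is satisfied (surplus >= 0)

24


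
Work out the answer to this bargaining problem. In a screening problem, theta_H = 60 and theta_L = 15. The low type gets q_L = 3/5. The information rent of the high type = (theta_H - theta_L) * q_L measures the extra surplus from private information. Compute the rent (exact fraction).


Step 1: theta_H - theta_L = 60 - 15 = 45
Step 2: Information rent = (theta_H - theta_L) * q_L
Step 3: = 45 * 3/5
Step 4: = 27

27


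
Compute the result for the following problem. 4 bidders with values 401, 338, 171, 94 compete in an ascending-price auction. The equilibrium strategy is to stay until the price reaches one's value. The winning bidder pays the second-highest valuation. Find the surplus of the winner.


Step 1: Identify the highest value: 401
Step 2: Identify the second-highest value: 338
Step 3: The final price = second-highest value = 338
Step 4: Surplus = 401 - 338 = 63

63


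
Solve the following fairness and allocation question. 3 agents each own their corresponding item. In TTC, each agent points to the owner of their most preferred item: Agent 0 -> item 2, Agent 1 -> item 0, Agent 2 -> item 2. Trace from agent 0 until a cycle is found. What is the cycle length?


Step 1: Trace the pointer graph from agent 0: 0 -> 2 -> 2
Step 2: A cycle is detected when we revisit agent 2
Step 3: The cycle is: 2 -> 2
Step 4: Cycle length = 1

1


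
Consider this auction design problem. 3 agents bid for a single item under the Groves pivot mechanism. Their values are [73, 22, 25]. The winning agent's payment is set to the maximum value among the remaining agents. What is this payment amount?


Step 1: The efficient winner is agent 0 with value 73
Step 2: Other agents' values: [22, 25]
Step 3: Pivot payment = max(others) = 25
Step 4: The winner pays 25

25


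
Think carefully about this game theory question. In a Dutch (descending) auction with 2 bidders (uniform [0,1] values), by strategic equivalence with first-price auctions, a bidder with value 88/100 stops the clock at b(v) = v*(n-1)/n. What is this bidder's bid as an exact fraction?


Step 1: Dutch auctions are strategically equivalent to first-price auctions
Step 2: The equilibrium bid is b(v) = v*(n-1)/n
Step 3: b = 22/25 * 1/2
Step 4: b = 11/25

11/25


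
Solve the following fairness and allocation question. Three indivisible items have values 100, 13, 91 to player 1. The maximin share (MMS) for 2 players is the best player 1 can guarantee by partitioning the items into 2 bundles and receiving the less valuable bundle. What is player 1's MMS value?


Step 1: Item values = 100, 13, 91
Step 2: Enumerate all 2-bundle partitions and take the smaller bundle:
  Partition 1: {100} vs {13,91} -> bundles 100, 104; min = 100
  Partition 2: {13} vs {100,91} -> bundles 13, 191; min = 13
  Partition 3: {91} vs {100,13} -> bundles 91, 113; min = 91
Step 3: MMS = max(100, 13, 91) = 100

100


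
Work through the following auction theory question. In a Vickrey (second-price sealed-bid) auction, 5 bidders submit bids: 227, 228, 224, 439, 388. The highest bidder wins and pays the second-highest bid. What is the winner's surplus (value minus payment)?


Step 1: Sort bids in descending order: 439, 388, 228, 227, 224
Step 2: The winning bid is the highest: 439
Step 3: The payment equals the second-highest bid: 388
Step 4: Surplus = winner's bid - payment = 439 - 388 = 51

51


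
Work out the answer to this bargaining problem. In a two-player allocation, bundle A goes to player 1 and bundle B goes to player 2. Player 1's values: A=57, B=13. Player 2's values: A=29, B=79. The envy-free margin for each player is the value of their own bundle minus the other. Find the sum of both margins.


Step 1: Player 1's margin = v1(A) - v1(B) = 57 - 13 = 44
Step 2: Player 2's margin = v2(B) - v2(A) = 79 - 29 = 50
Step 3: Total margin = 44 + 50 = 94

94


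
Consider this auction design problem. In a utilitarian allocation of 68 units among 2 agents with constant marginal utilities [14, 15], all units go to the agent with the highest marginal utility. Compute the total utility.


Step 1: The marginal utilities are [14, 15]
Step 2: The highest marginal utility is 15
Step 3: All 68 units go to that agent
Step 4: Total utility = 15 * 68 = 1020

1020


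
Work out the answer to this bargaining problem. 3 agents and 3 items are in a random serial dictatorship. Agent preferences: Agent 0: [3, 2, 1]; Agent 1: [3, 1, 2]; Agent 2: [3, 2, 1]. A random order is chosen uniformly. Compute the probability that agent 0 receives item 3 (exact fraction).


Step 1: Agent 0 wants item 3
Step 2: There are 6 possible orderings of agents
Step 3: In 2 orderings, agent 0 gets item 3
Step 4: Probability = 2/6 = 1/3

1/3


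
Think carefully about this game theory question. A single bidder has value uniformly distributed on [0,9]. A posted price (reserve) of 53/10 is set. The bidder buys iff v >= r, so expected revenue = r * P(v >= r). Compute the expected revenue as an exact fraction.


Step 1: Posted price r = 53/10, value support [0,9]
Step 2: P(v >= r) = (9 - 53/10)/9 = 37/90
Step 3: Expected revenue = r * P(v >= r) = 53/10 * 37/90
Step 4: Revenue = 1961/900

1961/900


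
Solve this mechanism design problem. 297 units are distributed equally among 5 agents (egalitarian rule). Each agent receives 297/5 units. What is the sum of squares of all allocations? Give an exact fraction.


Step 1: Each agent's share = 297/5
Step 2: Square of each share = (297/5)^2 = 88209/25
Step 3: Sum of squares = 5 * 88209/25 = 88209/5

88209/5


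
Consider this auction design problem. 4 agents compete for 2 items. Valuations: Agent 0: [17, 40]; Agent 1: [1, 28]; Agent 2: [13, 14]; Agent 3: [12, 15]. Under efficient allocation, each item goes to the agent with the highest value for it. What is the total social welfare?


Step 1: For each item, find the maximum value among all agents.
Step 2: Item 0 -> Agent 0 (value 17)
Step 3: Item 1 -> Agent 0 (value 40)
Step 4: Total welfare = 17 + 40 = 57

57


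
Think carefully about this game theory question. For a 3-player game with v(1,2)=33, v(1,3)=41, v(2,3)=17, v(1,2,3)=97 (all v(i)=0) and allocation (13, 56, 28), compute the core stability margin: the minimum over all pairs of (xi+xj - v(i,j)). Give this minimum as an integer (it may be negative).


Step 1: Slack for coalition (1,2): x1+x2 - v12 = 69 - 33 = 36
Step 2: Slack for coalition (1,3): x1+x3 - v13 = 41 - 41 = 0
Step 3: Slack for coalition (2,3): x2+x3 - v23 = 84 - 17 = 67
Step 4: Minimum slack = min(36, 0, 67) = 0, attained by (1,3); no pair can gain by deviating, so the allocation is in the core

0


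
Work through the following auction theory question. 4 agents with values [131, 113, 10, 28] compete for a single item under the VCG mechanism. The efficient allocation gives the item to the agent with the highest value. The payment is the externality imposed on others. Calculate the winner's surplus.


Step 1: The winner is the agent with the highest value: agent 0 with value 131
Step 2: Values of other agents: [113, 10, 28]
Step 3: VCG payment = max of others' values = 113
Step 4: Surplus = 131 - 113 = 18

18


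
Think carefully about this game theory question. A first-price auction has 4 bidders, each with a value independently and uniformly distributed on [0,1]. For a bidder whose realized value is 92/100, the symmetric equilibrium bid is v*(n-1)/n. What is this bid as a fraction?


Step 1: The symmetric BNE bidding function is b(v) = v * (n-1) / n
Step 2: Substitute v = 23/25 and n = 4
Step 3: b = 23/25 * 3/4
Step 4: b = 69/100

69/100


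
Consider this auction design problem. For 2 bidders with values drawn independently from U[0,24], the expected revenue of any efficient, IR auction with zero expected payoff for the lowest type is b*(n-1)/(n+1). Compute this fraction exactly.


Step 1: By Revenue Equivalence, expected revenue = b*(n-1)/(n+1)
Step 2: Substituting n = 2, b = 24
Step 3: Revenue = 24*(2-1)/(2+1) = 24*1/3
Step 4: Revenue = 24/3 = 8

8


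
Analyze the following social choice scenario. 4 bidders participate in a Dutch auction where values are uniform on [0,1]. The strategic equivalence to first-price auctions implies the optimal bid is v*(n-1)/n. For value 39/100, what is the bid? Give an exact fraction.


Step 1: Dutch auctions are strategically equivalent to first-price auctions
Step 2: The equilibrium bid is b(v) = v*(n-1)/n
Step 3: b = 39/100 * 3/4
Step 4: b = 117/400

117/400


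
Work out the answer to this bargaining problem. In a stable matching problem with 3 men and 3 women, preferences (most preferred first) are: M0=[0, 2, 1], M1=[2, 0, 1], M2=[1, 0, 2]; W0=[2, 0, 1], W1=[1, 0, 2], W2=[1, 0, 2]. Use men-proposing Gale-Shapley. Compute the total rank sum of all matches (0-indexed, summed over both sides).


Step 1: Run Gale-Shapley (men propose, women hold best offer):
  M0 proposes to W0; she accepts
  M1 proposes to W2; she accepts
  M2 proposes to W1; she accepts
Step 2: Final matching: W0-M0, W1-M2, W2-M1
Step 3: 0-indexed ranks (man's rank of his match, then woman's): 0 + 1 + 0 + 2 + 0 + 0
Step 4: Total rank sum = 3

3


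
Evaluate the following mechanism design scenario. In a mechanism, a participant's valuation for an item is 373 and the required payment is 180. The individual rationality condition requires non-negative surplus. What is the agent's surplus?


Step 1: Surplus = value - payment = 373 - 180 = 193
Step 2: IR is satisfied (surplus >= 0)

193


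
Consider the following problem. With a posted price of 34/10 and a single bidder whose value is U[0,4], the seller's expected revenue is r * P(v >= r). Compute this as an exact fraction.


Step 1: Posted price r = 17/5, value support [0,4]
Step 2: P(v >= r) = (4 - 17/5)/4 = 3/20
Step 3: Expected revenue = r * P(v >= r) = 17/5 * 3/20
Step 4: Revenue = 51/100

51/100


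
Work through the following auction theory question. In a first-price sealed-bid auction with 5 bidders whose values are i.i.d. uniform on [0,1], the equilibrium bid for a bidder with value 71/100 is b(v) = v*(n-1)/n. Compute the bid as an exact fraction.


Step 1: The symmetric BNE bidding function is b(v) = v * (n-1) / n
Step 2: Substitute v = 71/100 and n = 5
Step 3: b = 71/100 * 4/5
Step 4: b = 71/125

71/125


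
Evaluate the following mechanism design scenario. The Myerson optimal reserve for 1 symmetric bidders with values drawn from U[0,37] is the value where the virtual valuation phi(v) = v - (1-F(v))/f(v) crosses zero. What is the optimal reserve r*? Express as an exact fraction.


Step 1: For U[0,37], F(v) = v/37 and f(v) = 1/37
Step 2: phi(v) = v - (1 - v/37)/(1/37) = v - (37 - v) = 2v - 37
Step 3: Set phi(r*) = 0: 2r* - 37 = 0
Step 4: r* = 37/2 (the number of bidders n = 1 does not enter)

37/2


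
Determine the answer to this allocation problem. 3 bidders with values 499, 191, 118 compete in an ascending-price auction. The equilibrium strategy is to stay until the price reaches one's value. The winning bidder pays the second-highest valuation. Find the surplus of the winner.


Step 1: Identify the highest value: 499
Step 2: Identify the second-highest value: 191
Step 3: The final price = second-highest value = 191
Step 4: Surplus = 499 - 191 = 308

308


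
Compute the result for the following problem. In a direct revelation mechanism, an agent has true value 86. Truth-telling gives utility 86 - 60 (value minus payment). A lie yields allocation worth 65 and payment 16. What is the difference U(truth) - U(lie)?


Step 1: U(truth) = value - payment = 86 - 60 = 26
Step 2: U(lie) = allocation - payment = 65 - 16 = 49
Step 3: IC gap = 26 - 49 = -23

-23


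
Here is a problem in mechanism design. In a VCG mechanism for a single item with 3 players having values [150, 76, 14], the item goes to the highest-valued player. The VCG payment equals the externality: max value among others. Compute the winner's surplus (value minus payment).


Step 1: The winner is the agent with the highest value: agent 0 with value 150
Step 2: Values of other agents: [76, 14]
Step 3: VCG payment = max of others' values = 76
Step 4: Surplus = 150 - 76 = 74

74


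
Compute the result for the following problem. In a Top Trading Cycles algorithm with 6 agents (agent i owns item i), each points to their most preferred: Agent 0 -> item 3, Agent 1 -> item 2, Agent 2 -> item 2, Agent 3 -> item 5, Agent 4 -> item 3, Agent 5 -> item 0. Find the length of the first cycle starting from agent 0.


Step 1: Trace the pointer graph from agent 0: 0 -> 3 -> 5 -> 0
Step 2: A cycle is detected when we revisit agent 0
Step 3: The cycle is: 0 -> 3 -> 5 -> 0
Step 4: Cycle length = 3

3


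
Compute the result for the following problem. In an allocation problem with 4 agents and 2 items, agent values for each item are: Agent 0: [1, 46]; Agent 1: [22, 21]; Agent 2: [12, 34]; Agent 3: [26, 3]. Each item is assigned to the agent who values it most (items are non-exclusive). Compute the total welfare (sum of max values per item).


Step 1: For each item, find the maximum value among all agents.
Step 2: Item 0 -> Agent 3 (value 26)
Step 3: Item 1 -> Agent 0 (value 46)
Step 4: Total welfare = 26 + 46 = 72

72


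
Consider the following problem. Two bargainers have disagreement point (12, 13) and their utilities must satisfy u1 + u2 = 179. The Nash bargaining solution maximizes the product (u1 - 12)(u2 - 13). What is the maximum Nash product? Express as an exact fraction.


Step 1: The Nash solution splits surplus symmetrically above the disagreement point
Step 2: u1 = (total + d1 - d2)/2 = (179 + 12 - 13)/2 = 89
Step 3: u2 = (total - d1 + d2)/2 = (179 - 12 + 13)/2 = 90
Step 4: Nash product = (89 - 12) * (90 - 13)
Step 5: = 77 * 77 = 5929

5929


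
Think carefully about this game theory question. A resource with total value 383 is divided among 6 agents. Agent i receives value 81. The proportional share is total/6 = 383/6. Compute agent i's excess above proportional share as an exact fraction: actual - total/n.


Step 1: Proportional share = 383/6
Step 2: Agent's actual allocation = 81
Step 3: Excess = 81 - 383/6 = 103/6

103/6


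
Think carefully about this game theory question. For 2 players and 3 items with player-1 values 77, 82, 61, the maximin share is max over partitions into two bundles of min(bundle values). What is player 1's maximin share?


Step 1: Item values = 77, 82, 61
Step 2: Enumerate all 2-bundle partitions and take the smaller bundle:
  Partition 1: {77} vs {82,61} -> bundles 77, 143; min = 77
  Partition 2: {82} vs {77,61} -> bundles 82, 138; min = 82
  Partition 3: {61} vs {77,82} -> bundles 61, 159; min = 61
Step 3: MMS = max(77, 82, 61) = 82

82


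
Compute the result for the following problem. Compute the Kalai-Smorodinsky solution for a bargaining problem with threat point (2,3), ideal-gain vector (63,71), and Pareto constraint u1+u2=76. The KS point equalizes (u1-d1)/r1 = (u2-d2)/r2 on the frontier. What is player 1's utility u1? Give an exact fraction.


Step 1: At the KS point, (u1-d1)/r1 = (u2-d2)/r2 = t and u1+u2 = 76
Step 2: u1 = d1 + r1*t and u2 = d2 + r2*t, so (d1 + r1*t) + (d2 + r2*t) = 76
Step 3: t = (76 - 2 - 3)/(63 + 71) = 71/134
Step 4: u1 = d1 + r1*t = 2 + 63 * 71/134 = 4741/134
Step 5: (Check: u2 = d2 + r2*t = 5443/134; u1+u2 = 4741/134 + 5443/134 = 76, on the frontier.)

4741/134


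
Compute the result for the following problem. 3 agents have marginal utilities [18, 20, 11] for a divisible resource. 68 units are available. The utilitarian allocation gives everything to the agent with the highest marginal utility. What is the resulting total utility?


Step 1: The marginal utilities are [18, 20, 11]
Step 2: The highest marginal utility is 20
Step 3: All 68 units go to that agent
Step 4: Total utility = 20 * 68 = 1360

1360


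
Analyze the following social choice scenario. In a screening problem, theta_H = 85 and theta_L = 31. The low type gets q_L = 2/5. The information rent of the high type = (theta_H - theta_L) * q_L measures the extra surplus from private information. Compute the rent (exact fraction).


Step 1: theta_H - theta_L = 85 - 31 = 54
Step 2: Information rent = (theta_H - theta_L) * q_L
Step 3: = 54 * 2/5
Step 4: = 108/5

108/5


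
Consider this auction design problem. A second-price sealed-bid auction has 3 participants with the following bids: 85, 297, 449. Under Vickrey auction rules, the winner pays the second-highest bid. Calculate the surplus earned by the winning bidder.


Step 1: Sort bids in descending order: 449, 297, 85
Step 2: The winning bid is the highest: 449
Step 3: The payment equals the second-highest bid: 297
Step 4: Surplus = winner's bid - payment = 449 - 297 = 152

152


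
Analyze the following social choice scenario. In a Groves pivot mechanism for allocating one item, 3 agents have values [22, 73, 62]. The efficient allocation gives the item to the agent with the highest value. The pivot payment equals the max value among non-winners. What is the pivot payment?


Step 1: The efficient winner is agent 1 with value 73
Step 2: Other agents' values: [22, 62]
Step 3: Pivot payment = max(others) = 62
Step 4: The winner pays 62

62


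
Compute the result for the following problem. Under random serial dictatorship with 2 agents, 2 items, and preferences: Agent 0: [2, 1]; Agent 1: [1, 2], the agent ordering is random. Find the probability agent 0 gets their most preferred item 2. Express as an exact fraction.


Step 1: Agent 0 wants item 2
Step 2: There are 2 possible orderings of agents
Step 3: In 2 orderings, agent 0 gets item 2
Step 4: Probability = 2/2 = 1

1


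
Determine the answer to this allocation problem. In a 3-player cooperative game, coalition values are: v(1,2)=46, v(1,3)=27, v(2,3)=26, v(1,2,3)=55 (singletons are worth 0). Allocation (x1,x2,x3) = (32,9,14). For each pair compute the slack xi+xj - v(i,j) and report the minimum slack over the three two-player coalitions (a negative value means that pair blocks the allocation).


Step 1: Slack for coalition (1,2): x1+x2 - v12 = 41 - 46 = -5
Step 2: Slack for coalition (1,3): x1+x3 - v13 = 46 - 27 = 19
Step 3: Slack for coalition (2,3): x2+x3 - v23 = 23 - 26 = -3
Step 4: Minimum slack = min(-5, 19, -3) = -5, attained by (1,2); coalition (1,2) can block (slack < 0), so the allocation is not in the core

-5


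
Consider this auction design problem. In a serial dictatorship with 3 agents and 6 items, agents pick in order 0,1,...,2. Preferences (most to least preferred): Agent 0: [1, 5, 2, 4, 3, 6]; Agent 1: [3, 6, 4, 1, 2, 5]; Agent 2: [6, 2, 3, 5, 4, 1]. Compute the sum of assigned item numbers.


Step 1: Agent 0 picks item 1
Step 2: Agent 1 picks item 3
Step 3: Agent 2 picks item 6
Step 4: Sum = 1 + 3 + 6 = 10

10


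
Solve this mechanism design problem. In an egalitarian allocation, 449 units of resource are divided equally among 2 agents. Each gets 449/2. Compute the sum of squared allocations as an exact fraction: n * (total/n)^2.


Step 1: Each agent's share = 449/2
Step 2: Square of each share = (449/2)^2 = 201601/4
Step 3: Sum of squares = 2 * 201601/4 = 201601/2

201601/2


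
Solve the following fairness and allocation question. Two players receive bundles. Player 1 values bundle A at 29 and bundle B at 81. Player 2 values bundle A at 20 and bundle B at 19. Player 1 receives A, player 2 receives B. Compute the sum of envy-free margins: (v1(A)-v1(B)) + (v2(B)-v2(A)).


Step 1: Player 1's margin = v1(A) - v1(B) = 29 - 81 = -52
Step 2: Player 2's margin = v2(B) - v2(A) = 19 - 20 = -1
Step 3: Total margin = -52 + -1 = -53

-53


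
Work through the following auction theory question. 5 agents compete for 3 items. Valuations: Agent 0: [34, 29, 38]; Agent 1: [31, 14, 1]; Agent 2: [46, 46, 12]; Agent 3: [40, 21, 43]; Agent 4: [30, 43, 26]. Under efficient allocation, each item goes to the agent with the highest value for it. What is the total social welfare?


Step 1: For each item, find the maximum value among all agents.
Step 2: Item 0 -> Agent 2 (value 46)
Step 3: Item 1 -> Agent 2 (value 46)
Step 4: Item 2 -> Agent 3 (value 43)
Step 5: Total welfare = 46 + 46 + 43 = 135

135


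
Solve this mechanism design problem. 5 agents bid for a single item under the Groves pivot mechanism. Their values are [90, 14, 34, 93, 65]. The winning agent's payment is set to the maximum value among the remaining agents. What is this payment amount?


Step 1: The efficient winner is agent 3 with value 93
Step 2: Other agents' values: [90, 14, 34, 65]
Step 3: Pivot payment = max(others) = 90
Step 4: The winner pays 90

90


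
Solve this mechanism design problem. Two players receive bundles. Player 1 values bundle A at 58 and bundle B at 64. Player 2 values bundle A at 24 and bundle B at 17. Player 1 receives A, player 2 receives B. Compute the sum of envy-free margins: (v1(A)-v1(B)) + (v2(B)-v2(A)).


Step 1: Player 1's margin = v1(A) - v1(B) = 58 - 64 = -6
Step 2: Player 2's margin = v2(B) - v2(A) = 17 - 24 = -7
Step 3: Total margin = -6 + -7 = -13

-13


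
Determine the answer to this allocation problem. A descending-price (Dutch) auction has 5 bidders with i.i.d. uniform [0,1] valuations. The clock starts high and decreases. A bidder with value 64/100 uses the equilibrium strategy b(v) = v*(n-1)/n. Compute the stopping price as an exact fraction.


Step 1: Dutch auctions are strategically equivalent to first-price auctions
Step 2: The equilibrium bid is b(v) = v*(n-1)/n
Step 3: b = 16/25 * 4/5
Step 4: b = 64/125

64/125


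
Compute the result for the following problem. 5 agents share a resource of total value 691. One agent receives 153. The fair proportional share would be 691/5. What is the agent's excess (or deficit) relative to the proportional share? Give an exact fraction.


Step 1: Proportional share = 691/5
Step 2: Agent's actual allocation = 153
Step 3: Excess = 153 - 691/5 = 74/5

74/5


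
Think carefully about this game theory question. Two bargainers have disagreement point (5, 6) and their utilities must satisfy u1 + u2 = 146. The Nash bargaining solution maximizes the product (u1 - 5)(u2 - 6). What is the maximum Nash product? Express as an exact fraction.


Step 1: The Nash solution splits surplus symmetrically above the disagreement point
Step 2: u1 = (total + d1 - d2)/2 = (146 + 5 - 6)/2 = 145/2
Step 3: u2 = (total - d1 + d2)/2 = (146 - 5 + 6)/2 = 147/2
Step 4: Nash product = (145/2 - 5) * (147/2 - 6)
Step 5: = 135/2 * 135/2 = 18225/4

18225/4


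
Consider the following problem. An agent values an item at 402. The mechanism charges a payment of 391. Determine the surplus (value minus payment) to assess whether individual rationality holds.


Step 1: Surplus = value - payment = 402 - 391 = 11
Step 2: IR is satisfied (surplus >= 0)

11


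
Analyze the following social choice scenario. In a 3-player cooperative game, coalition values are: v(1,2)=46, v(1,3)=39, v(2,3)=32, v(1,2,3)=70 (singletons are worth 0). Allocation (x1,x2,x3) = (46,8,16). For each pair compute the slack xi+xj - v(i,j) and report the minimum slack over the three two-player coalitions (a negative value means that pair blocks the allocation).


Step 1: Slack for coalition (1,2): x1+x2 - v12 = 54 - 46 = 8
Step 2: Slack for coalition (1,3): x1+x3 - v13 = 62 - 39 = 23
Step 3: Slack for coalition (2,3): x2+x3 - v23 = 24 - 32 = -8
Step 4: Minimum slack = min(8, 23, -8) = -8, attained by (2,3); coalition (2,3) can block (slack < 0), so the allocation is not in the core

-8


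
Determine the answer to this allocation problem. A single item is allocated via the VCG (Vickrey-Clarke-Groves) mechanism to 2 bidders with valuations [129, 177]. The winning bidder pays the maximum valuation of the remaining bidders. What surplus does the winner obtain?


Step 1: The winner is the agent with the highest value: agent 1 with value 177
Step 2: Values of other agents: [129]
Step 3: VCG payment = max of others' values = 129
Step 4: Surplus = 177 - 129 = 48

48


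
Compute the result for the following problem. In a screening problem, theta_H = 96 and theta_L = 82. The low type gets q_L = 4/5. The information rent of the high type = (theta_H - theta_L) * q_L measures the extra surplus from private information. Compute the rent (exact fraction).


Step 1: theta_H - theta_L = 96 - 82 = 14
Step 2: Information rent = (theta_H - theta_L) * q_L
Step 3: = 14 * 4/5
Step 4: = 56/5

56/5


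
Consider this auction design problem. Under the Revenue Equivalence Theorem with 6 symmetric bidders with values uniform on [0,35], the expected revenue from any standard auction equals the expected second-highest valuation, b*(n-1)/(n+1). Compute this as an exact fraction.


Step 1: By Revenue Equivalence, expected revenue = b*(n-1)/(n+1)
Step 2: Substituting n = 6, b = 35
Step 3: Revenue = 35*(6-1)/(6+1) = 35*5/7
Step 4: Revenue = 175/7 = 25

25


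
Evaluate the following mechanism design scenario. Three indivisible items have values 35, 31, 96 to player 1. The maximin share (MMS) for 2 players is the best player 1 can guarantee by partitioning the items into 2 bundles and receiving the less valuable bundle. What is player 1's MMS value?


Step 1: Item values = 35, 31, 96
Step 2: Enumerate all 2-bundle partitions and take the smaller bundle:
  Partition 1: {35} vs {31,96} -> bundles 35, 127; min = 35
  Partition 2: {31} vs {35,96} -> bundles 31, 131; min = 31
  Partition 3: {96} vs {35,31} -> bundles 96, 66; min = 66
Step 3: MMS = max(35, 31, 66) = 66

66


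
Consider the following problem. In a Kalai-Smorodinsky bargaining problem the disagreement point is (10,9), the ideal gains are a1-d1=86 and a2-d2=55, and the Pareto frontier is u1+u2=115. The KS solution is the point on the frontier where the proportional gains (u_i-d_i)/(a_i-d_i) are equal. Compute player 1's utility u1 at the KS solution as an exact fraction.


Step 1: At the KS point, (u1-d1)/r1 = (u2-d2)/r2 = t and u1+u2 = 115
Step 2: u1 = d1 + r1*t and u2 = d2 + r2*t, so (d1 + r1*t) + (d2 + r2*t) = 115
Step 3: t = (115 - 10 - 9)/(86 + 55) = 96/141 = 32/47
Step 4: u1 = d1 + r1*t = 10 + 86 * 32/47 = 3222/47
Step 5: (Check: u2 = d2 + r2*t = 2183/47; u1+u2 = 3222/47 + 2183/47 = 115, on the frontier.)

3222/47


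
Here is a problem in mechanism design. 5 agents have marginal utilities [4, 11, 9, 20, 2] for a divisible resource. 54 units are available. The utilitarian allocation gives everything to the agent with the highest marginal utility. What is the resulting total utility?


Step 1: The marginal utilities are [4, 11, 9, 20, 2]
Step 2: The highest marginal utility is 20
Step 3: All 54 units go to that agent
Step 4: Total utility = 20 * 54 = 1080

1080


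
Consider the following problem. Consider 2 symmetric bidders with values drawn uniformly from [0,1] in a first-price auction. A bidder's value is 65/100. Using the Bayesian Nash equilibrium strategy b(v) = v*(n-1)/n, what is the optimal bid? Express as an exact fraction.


Step 1: The symmetric BNE bidding function is b(v) = v * (n-1) / n
Step 2: Substitute v = 13/20 and n = 2
Step 3: b = 13/20 * 1/2
Step 4: b = 13/40

13/40


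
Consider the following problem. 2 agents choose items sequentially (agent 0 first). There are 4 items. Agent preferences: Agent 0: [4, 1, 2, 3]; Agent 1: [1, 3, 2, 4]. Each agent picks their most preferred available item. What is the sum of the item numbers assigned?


Step 1: Agent 0 picks item 4
Step 2: Agent 1 picks item 1
Step 3: Sum = 4 + 1 = 5

5
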